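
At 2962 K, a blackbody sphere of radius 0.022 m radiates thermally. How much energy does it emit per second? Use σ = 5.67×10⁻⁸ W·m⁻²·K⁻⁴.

A = 4πr² = 4π × (0.022)² = 6.08×10^-3 m².
P = σAT⁴ = 5.67×10⁻⁸ × 6.08×10^-3 × (2962)⁴ = 5.67×10⁻⁸ × 6.08×10^-3 × 7.70×10^13.
P = 26500 W.

P ≈ 26500 W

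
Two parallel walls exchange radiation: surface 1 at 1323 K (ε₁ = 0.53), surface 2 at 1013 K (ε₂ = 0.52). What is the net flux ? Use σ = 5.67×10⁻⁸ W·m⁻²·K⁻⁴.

For two large parallel gray plates, q = σ(T₁⁴ − T₂⁴) / (1/ε₁ + 1/ε₂ − 1).
1/ε₁ + 1/ε₂ − 1 = 1/0.53 + 1/0.52 − 1 = 2.810.
T₁⁴ − T₂⁴ = 3.06×10^12 − 1.05×10^12 = 2.01×10^12 K⁴.
q = 5.67×10⁻⁸ × 2.01×10^12 / 2.810 = 40600 W/m².

q ≈ 40600 W/m²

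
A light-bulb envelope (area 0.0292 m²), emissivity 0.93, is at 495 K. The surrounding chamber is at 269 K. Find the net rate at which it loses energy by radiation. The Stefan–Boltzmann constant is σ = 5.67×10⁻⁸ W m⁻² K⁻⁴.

Q = εσA(T⁴ − T_s⁴). T⁴ − T_s⁴ = (495)⁴ − (269)⁴ = 6.00×10^10 − 5.24×10^9 = 5.48×10^10 K⁴.
Q = 0.93 × 5.67×10⁻⁸ × 0.0292 × 5.48×10^10 = 84.4 W.

Q ≈ 84.4 W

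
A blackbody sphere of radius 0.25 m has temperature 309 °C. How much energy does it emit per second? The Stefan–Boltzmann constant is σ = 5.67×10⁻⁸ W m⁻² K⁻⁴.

A = 4πr² = 4π × (0.25)² = 0.785 m².
309 °C = 582 K.
P = σAT⁴ = 5.67×10⁻⁸ × 0.785 × (582)⁴ = 5.67×10⁻⁸ × 0.785 × 1.15×10^11.
P = 5110 W.

P ≈ 5110 W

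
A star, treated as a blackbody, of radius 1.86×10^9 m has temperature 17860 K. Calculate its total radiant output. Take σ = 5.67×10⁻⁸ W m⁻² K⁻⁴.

A = 4πr² = 4π × (1.86×10^9)² = 4.35×10^19 m².
P = σAT⁴ = 5.67×10⁻⁸ × 4.35×10^19 × (17860)⁴ = 5.67×10⁻⁸ × 4.35×10^19 × 1.02×10^17.
P = 2.51×10^29 W.

P ≈ 2.51×10^29 W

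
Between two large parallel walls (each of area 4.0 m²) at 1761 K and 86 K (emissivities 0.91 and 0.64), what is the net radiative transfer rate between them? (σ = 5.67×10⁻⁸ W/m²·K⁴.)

For two large parallel gray plates, q = σ(T₁⁴ − T₂⁴) / (1/ε₁ + 1/ε₂ − 1).
1/ε₁ + 1/ε₂ − 1 = 1/0.91 + 1/0.64 − 1 = 1.661.
T₁⁴ − T₂⁴ = 9.62×10^12 − 5.47×10^7 = 9.62×10^12 K⁴.
q = 5.67×10⁻⁸ × 9.62×10^12 / 1.661 = 3.28×10^5 W/m².
Q = q·A = 3.28×10^5 × 4.0 = 1.31×10^6 W.

Q ≈ 1.31×10^6 W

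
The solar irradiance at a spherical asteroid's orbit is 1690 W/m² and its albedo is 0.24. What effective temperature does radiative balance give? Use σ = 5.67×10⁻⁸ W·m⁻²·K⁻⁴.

Power absorbed = (1−a)S·πR²; power emitted = 4πR²σT⁴. Equating and cancelling πR²:
T = ((1−a)S / 4σ)^(1/4) = (1280 / (4 × 5.67×10⁻⁸))^(1/4) = (5.66×10^9)^(1/4).
T = 274 K.

T ≈ 274 K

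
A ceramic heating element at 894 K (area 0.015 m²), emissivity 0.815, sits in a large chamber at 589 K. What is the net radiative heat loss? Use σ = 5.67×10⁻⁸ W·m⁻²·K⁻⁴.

Q ≈ 359 W

Q = εσA(T⁴ − T_s⁴). T⁴ − T_s⁴ = (894)⁴ − (589)⁴ = 6.39×10^11 − 1.20×10^11 = 5.18×10^11 K⁴.
Q = 0.815 × 5.67×10⁻⁸ × 0.0150 × 5.18×10^11 = 359 W.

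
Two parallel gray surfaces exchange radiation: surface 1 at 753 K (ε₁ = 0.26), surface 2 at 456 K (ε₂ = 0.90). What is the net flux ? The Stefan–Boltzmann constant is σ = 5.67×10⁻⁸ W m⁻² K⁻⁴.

For two large parallel gray plates, q = σ(T₁⁴ − T₂⁴) / (1/ε₁ + 1/ε₂ − 1).
1/ε₁ + 1/ε₂ − 1 = 1/0.26 + 1/0.90 − 1 = 3.957.
T₁⁴ − T₂⁴ = 3.21×10^11 − 4.32×10^10 = 2.78×10^11 K⁴.
q = 5.67×10⁻⁸ × 2.78×10^11 / 3.957 = 3990 W/m².

q ≈ 3990 W/m²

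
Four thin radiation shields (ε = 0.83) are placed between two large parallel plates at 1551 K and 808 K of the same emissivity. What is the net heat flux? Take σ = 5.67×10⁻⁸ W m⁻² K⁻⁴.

Each of the 5 gaps contributes resistance (2/ε − 1) = 2/0.83 − 1 = 1.410; total = 7.048.
q = σ(T₁⁴ − T₂⁴) / 7.048 = 5.67×10⁻⁸ × 5.36×10^12 / 7.048 = 43100 W/m².

q ≈ 43100 W/m²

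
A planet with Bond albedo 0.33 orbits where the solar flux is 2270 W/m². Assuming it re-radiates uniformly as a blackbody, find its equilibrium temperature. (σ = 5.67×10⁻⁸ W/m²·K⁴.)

T ≈ 286 K

Power absorbed = (1−a)S·πR²; power emitted = 4πR²σT⁴. Equating and cancelling πR²:
T = ((1−a)S / 4σ)^(1/4) = (1520 / (4 × 5.67×10⁻⁸))^(1/4) = (6.71×10^9)^(1/4).
T = 286 K.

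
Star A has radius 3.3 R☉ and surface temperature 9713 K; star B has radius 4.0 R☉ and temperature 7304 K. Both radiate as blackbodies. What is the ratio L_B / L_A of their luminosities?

L_B/L_A ≈ 0.470

L = 4πR²σT⁴ ∝ R²T⁴, so L_B/L_A = (4.0/3.3)² × (7304/9713)⁴ = 1.47 × 0.320 = 0.470.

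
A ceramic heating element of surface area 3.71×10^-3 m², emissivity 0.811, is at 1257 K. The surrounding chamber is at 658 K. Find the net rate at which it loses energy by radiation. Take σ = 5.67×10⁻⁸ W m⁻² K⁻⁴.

Q = εσA(T⁴ − T_s⁴). T⁴ − T_s⁴ = (1257)⁴ − (658)⁴ = 2.50×10^12 − 1.87×10^11 = 2.31×10^12 K⁴.
Q = 0.811 × 5.67×10⁻⁸ × 3.71×10^-3 × 2.31×10^12 = 394 W.

Q ≈ 394 W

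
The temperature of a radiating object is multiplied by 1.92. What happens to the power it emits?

factor ≈ 13.6

P ∝ T⁴, so the power scales as (1.92)⁴ = 13.6.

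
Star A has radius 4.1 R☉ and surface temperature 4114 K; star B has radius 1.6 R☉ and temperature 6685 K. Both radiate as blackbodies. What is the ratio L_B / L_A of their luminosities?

L_B/L_A ≈ 1.06

L = 4πR²σT⁴ ∝ R²T⁴, so L_B/L_A = (1.6/4.1)² × (6685/4114)⁴ = 0.152 × 6.97 = 1.06.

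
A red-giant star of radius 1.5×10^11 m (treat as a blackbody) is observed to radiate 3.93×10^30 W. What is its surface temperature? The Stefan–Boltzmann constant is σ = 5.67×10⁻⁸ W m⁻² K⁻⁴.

A = 4πr² = 4π × (1.5×10^11)² = 2.83×10^23 m².
From P = σAT⁴, T = (P / σA)^(1/4) = (3.93×10^30 / (5.67×10⁻⁸ × 2.83×10^23))^(1/4).
T = (2.45×10^14)^(1/4) = 3960 K.

T ≈ 3960 K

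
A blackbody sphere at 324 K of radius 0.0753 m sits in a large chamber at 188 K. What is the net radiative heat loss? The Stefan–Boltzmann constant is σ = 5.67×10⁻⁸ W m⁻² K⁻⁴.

A = 4πr² = 4π × (0.0753)² = 0.0713 m².
Q = σA(T⁴ − T_s⁴). T⁴ − T_s⁴ = (324)⁴ − (188)⁴ = 1.10×10^10 − 1.25×10^9 = 9.77×10^9 K⁴.
Q = 5.67×10⁻⁸ × 0.0713 × 9.77×10^9 = 39.5 W.

Q ≈ 39.5 W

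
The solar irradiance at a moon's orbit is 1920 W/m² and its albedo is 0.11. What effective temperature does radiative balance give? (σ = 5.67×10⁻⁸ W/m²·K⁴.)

Power absorbed = (1−a)S·πR²; power emitted = 4πR²σT⁴. Equating and cancelling πR²:
T = ((1−a)S / 4σ)^(1/4) = (1710 / (4 × 5.67×10⁻⁸))^(1/4) = (7.53×10^9)^(1/4).
T = 295 K.

T ≈ 295 K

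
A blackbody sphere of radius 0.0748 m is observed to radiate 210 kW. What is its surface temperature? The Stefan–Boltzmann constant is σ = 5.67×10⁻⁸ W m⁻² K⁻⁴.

A = 4πr² = 4π × (0.0748)² = 0.0703 m².
From P = σAT⁴, T = (P / σA)^(1/4) = (2.10×10^5 / (5.67×10⁻⁸ × 0.0703))^(1/4).
T = (5.27×10^13)^(1/4) = 2690 K.

T ≈ 2690 K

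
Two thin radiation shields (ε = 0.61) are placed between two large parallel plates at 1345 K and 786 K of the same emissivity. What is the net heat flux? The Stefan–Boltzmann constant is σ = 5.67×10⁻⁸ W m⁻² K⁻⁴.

Each of the 3 gaps contributes resistance (2/ε − 1) = 2/0.61 − 1 = 2.279; total = 6.836.
q = σ(T₁⁴ − T₂⁴) / 6.836 = 5.67×10⁻⁸ × 2.89×10^12 / 6.836 = 24000 W/m².

q ≈ 24000 W/m²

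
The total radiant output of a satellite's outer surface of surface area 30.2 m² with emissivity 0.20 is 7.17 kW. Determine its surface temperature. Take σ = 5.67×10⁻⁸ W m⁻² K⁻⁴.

T ≈ 380 K

From P = εσAT⁴, T = (P / εσA)^(1/4) = (7170 / (0.20 × 5.67×10⁻⁸ × 30.2))^(1/4).
T = (2.09×10^10)^(1/4) = 380 K.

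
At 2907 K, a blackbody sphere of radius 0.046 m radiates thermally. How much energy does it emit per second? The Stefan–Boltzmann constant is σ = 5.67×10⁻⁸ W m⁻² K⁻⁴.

P ≈ 1.08×10^5 W

A = 4πr² = 4π × (0.046)² = 0.0266 m².
P = σAT⁴ = 5.67×10⁻⁸ × 0.0266 × (2907)⁴ = 5.67×10⁻⁸ × 0.0266 × 7.14×10^13.
P = 1.08×10^5 W.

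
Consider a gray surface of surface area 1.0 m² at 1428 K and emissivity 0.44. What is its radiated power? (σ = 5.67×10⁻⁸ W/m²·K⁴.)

Stefan–Boltzmann: P = εσAT⁴ = 0.44 × 5.67×10⁻⁸ × 1.00 × (1428)⁴ = 0.44 × 5.67×10⁻⁸ × 1.00 × 4.16×10^12.
P = 1.04×10^5 W.

P ≈ 1.04×10^5 W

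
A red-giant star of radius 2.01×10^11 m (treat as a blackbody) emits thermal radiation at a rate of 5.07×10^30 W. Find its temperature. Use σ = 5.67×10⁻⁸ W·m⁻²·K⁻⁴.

A = 4πr² = 4π × (2.01×10^11)² = 5.08×10^23 m².
From P = σAT⁴, T = (P / σA)^(1/4) = (5.07×10^30 / (5.67×10⁻⁸ × 5.08×10^23))^(1/4).
T = (1.76×10^14)^(1/4) = 3640 K.

T ≈ 3640 K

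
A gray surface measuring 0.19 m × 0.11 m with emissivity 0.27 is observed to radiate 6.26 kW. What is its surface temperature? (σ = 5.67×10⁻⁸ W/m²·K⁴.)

A = 0.19 × 0.11 = 0.0209 m².
From P = εσAT⁴, T = (P / εσA)^(1/4) = (6260 / (0.27 × 5.67×10⁻⁸ × 0.0209))^(1/4).
T = (1.96×10^13)^(1/4) = 2100 K.

T ≈ 2100 K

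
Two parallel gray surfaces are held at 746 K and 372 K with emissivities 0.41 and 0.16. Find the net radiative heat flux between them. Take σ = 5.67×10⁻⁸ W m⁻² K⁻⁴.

For two large parallel gray plates, q = σ(T₁⁴ − T₂⁴) / (1/ε₁ + 1/ε₂ − 1).
1/ε₁ + 1/ε₂ − 1 = 1/0.41 + 1/0.16 − 1 = 7.689.
T₁⁴ − T₂⁴ = 3.10×10^11 − 1.92×10^10 = 2.91×10^11 K⁴.
q = 5.67×10⁻⁸ × 2.91×10^11 / 7.689 = 2140 W/m².

q ≈ 2140 W/m²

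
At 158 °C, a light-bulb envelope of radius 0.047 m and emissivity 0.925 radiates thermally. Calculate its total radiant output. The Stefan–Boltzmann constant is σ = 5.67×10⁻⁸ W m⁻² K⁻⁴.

A = 4πr² = 4π × (0.047)² = 0.0278 m².
158 °C = 431 K.
Stefan–Boltzmann: P = εσAT⁴ = 0.925 × 5.67×10⁻⁸ × 0.0278 × (431)⁴ = 0.925 × 5.67×10⁻⁸ × 0.0278 × 3.45×10^10.
P = 50.2 W.

P ≈ 50.2 W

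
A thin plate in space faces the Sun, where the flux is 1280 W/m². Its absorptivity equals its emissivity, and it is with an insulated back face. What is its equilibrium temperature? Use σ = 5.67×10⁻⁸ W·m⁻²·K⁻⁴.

T ≈ 388 K

Absorbed flux αS = emitted flux εσT⁴ (one radiating face); with α = ε, T = (S/σ)^(1/4).
T = (1280 / 5.67×10⁻⁸)^(1/4) = (2.26×10^10)^(1/4).
T = 388 K.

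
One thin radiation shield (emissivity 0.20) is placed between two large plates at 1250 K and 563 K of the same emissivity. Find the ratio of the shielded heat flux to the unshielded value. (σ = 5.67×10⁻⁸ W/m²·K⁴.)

With N identical shields there are N+1 = 2 gaps in series, each with the same radiative resistance, so the flux falls to 1/(N+1) of its unshielded value.

ratio ≈ 0.500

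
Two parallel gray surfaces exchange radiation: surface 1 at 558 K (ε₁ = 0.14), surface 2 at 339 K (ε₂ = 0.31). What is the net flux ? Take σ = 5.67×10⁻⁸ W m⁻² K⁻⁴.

For two large parallel gray plates, q = σ(T₁⁴ − T₂⁴) / (1/ε₁ + 1/ε₂ − 1).
1/ε₁ + 1/ε₂ − 1 = 1/0.14 + 1/0.31 − 1 = 9.369.
T₁⁴ − T₂⁴ = 9.69×10^10 − 1.32×10^10 = 8.37×10^10 K⁴.
q = 5.67×10⁻⁸ × 8.37×10^10 / 9.369 = 507 W/m².

q ≈ 507 W/m²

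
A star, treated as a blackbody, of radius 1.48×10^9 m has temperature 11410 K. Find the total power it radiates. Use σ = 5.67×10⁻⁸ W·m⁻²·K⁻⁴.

A = 4πr² = 4π × (1.48×10^9)² = 2.75×10^19 m².
P = σAT⁴ = 5.67×10⁻⁸ × 2.75×10^19 × (11410)⁴ = 5.67×10⁻⁸ × 2.75×10^19 × 1.69×10^16.
P = 2.65×10^28 W.

P ≈ 2.65×10^28 W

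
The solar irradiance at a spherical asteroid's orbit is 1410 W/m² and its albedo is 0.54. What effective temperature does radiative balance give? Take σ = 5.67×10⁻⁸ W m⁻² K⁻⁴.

Power absorbed = (1−a)S·πR²; power emitted = 4πR²σT⁴. Equating and cancelling πR²:
T = ((1−a)S / 4σ)^(1/4) = (649 / (4 × 5.67×10⁻⁸))^(1/4) = (2.86×10^9)^(1/4).
T = 231 K.

T ≈ 231 K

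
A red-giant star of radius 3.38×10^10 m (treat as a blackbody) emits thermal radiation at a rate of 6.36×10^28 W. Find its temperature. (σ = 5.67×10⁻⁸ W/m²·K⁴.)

T ≈ 2970 K

A = 4πr² = 4π × (3.38×10^10)² = 1.44×10^22 m².
From P = σAT⁴, T = (P / σA)^(1/4) = (6.36×10^28 / (5.67×10⁻⁸ × 1.44×10^22))^(1/4).
T = (7.81×10^13)^(1/4) = 2970 K.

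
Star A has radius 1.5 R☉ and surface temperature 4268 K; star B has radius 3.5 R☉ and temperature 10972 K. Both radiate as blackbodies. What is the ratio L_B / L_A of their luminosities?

L = 4πR²σT⁴ ∝ R²T⁴, so L_B/L_A = (3.5/1.5)² × (10972/4268)⁴ = 5.44 × 43.7 = 238.

L_B/L_A ≈ 238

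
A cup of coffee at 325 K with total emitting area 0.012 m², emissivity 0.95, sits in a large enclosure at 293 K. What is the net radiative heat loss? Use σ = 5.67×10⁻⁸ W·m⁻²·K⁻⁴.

Q = εσA(T⁴ − T_s⁴). T⁴ − T_s⁴ = (325)⁴ − (293)⁴ = 1.12×10^10 − 7.37×10^9 = 3.79×10^9 K⁴.
Q = 0.95 × 5.67×10⁻⁸ × 0.0120 × 3.79×10^9 = 2.45 W.

Q ≈ 2.45 W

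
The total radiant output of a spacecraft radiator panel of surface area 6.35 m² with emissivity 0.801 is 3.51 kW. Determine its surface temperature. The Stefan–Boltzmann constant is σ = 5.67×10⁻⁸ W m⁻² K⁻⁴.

From P = εσAT⁴, T = (P / εσA)^(1/4) = (3510 / (0.801 × 5.67×10⁻⁸ × 6.35))^(1/4).
T = (1.22×10^10)^(1/4) = 332 K.

T ≈ 332 K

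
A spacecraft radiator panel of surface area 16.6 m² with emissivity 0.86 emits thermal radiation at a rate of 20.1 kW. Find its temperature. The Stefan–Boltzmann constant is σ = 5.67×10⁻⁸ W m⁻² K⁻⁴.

T ≈ 397 K

From P = εσAT⁴, T = (P / εσA)^(1/4) = (20100 / (0.86 × 5.67×10⁻⁸ × 16.6))^(1/4).
T = (2.48×10^10)^(1/4) = 397 K.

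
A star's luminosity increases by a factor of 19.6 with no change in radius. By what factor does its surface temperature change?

P ∝ T⁴ ⇒ T ∝ P^(1/4), so T scales by (19.6)^(1/4) = 2.10.

factor ≈ 2.10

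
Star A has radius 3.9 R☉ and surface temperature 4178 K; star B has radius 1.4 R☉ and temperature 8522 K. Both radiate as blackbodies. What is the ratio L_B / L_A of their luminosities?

L_B/L_A ≈ 2.23

L = 4πR²σT⁴ ∝ R²T⁴, so L_B/L_A = (1.4/3.9)² × (8522/4178)⁴ = 0.129 × 17.3 = 2.23.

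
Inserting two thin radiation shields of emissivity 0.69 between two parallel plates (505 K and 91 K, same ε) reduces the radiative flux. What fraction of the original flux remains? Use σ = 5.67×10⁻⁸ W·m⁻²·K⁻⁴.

With N identical shields there are N+1 = 3 gaps in series, each with the same radiative resistance, so the flux falls to 1/(N+1) of its unshielded value.

ratio ≈ 0.333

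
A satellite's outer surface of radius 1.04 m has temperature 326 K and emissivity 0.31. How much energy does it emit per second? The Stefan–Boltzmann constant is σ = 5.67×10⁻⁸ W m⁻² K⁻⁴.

P ≈ 2700 W

A = 4πr² = 4π × (1.04)² = 13.6 m².
P = εσAT⁴ = 0.31 × 5.67×10⁻⁸ × 13.6 × (326)⁴ = 0.31 × 5.67×10⁻⁸ × 13.6 × 1.13×10^10.
P = 2700 W.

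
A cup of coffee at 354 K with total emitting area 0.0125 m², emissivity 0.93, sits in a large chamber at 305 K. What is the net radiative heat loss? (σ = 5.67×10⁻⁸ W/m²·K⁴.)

Q = εσA(T⁴ − T_s⁴). T⁴ − T_s⁴ = (354)⁴ − (305)⁴ = 1.57×10^10 − 8.65×10^9 = 7.05×10^9 K⁴.
Q = 0.93 × 5.67×10⁻⁸ × 0.0125 × 7.05×10^9 = 4.65 W.

Q ≈ 4.65 W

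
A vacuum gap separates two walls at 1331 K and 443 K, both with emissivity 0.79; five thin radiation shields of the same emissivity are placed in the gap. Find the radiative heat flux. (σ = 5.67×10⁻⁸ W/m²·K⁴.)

q ≈ 19100 W/m²

Each of the 6 gaps contributes resistance (2/ε − 1) = 2/0.79 − 1 = 1.532; total = 9.190.
q = σ(T₁⁴ − T₂⁴) / 9.190 = 5.67×10⁻⁸ × 3.10×10^12 / 9.190 = 19100 W/m².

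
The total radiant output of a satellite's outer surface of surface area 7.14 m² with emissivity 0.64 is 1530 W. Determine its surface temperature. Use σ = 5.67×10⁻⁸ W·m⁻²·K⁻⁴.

From P = εσAT⁴, T = (P / εσA)^(1/4) = (1530 / (0.64 × 5.67×10⁻⁸ × 7.14))^(1/4).
T = (5.91×10^9)^(1/4) = 277 K.

T ≈ 277 K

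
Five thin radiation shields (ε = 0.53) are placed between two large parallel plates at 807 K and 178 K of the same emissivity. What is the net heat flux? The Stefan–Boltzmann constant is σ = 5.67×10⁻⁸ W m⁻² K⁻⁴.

q ≈ 1440 W/m²

Each of the 6 gaps contributes resistance (2/ε − 1) = 2/0.53 − 1 = 2.774; total = 16.64.
q = σ(T₁⁴ − T₂⁴) / 16.64 = 5.67×10⁻⁸ × 4.23×10^11 / 16.64 = 1440 W/m².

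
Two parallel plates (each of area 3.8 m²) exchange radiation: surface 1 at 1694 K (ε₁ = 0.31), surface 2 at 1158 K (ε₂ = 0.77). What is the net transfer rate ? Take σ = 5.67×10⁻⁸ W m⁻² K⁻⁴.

For two large parallel gray plates, q = σ(T₁⁴ − T₂⁴) / (1/ε₁ + 1/ε₂ − 1).
1/ε₁ + 1/ε₂ − 1 = 1/0.31 + 1/0.77 − 1 = 3.525.
T₁⁴ − T₂⁴ = 8.23×10^12 − 1.80×10^12 = 6.44×10^12 K⁴.
q = 5.67×10⁻⁸ × 6.44×10^12 / 3.525 = 1.04×10^5 W/m².
Q = q·A = 1.04×10^5 × 3.8 = 3.93×10^5 W.

Q ≈ 3.93×10^5 W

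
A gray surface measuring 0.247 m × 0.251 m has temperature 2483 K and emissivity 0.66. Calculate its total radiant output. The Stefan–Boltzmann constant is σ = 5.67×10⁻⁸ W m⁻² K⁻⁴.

A = 0.247 × 0.251 = 0.0620 m².
P = εσAT⁴ = 0.66 × 5.67×10⁻⁸ × 0.0620 × (2483)⁴ = 0.66 × 5.67×10⁻⁸ × 0.0620 × 3.80×10^13.
P = 88200 W.

P ≈ 88200 W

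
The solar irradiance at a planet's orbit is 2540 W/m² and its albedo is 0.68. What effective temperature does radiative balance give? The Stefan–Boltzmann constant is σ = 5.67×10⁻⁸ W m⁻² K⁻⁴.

T ≈ 245 K

Power absorbed = (1−a)S·πR²; power emitted = 4πR²σT⁴. Equating and cancelling πR²:
T = ((1−a)S / 4σ)^(1/4) = (813 / (4 × 5.67×10⁻⁸))^(1/4) = (3.58×10^9)^(1/4).
T = 245 K.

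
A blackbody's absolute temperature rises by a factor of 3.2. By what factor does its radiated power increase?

P ∝ T⁴, so the power scales as (3.2)⁴ = 105.

factor ≈ 105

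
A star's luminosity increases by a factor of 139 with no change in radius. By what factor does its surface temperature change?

factor ≈ 3.43

P ∝ T⁴ ⇒ T ∝ P^(1/4), so T scales by (139)^(1/4) = 3.43.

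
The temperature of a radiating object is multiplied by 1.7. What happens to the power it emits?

P ∝ T⁴, so the power scales as (1.7)⁴ = 8.35.

factor ≈ 8.35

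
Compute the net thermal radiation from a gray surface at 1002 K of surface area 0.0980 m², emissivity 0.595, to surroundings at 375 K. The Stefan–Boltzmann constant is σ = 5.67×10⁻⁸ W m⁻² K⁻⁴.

Q = εσA(T⁴ − T_s⁴). T⁴ − T_s⁴ = (1002)⁴ − (375)⁴ = 1.01×10^12 − 1.98×10^10 = 9.88×10^11 K⁴.
Q = 0.595 × 5.67×10⁻⁸ × 0.0980 × 9.88×10^11 = 3270 W.

Q ≈ 3270 W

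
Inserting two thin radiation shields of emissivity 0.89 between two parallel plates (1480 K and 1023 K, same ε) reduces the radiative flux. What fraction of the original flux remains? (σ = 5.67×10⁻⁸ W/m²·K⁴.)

With N identical shields there are N+1 = 3 gaps in series, each with the same radiative resistance, so the flux falls to 1/(N+1) of its unshielded value.

ratio ≈ 0.333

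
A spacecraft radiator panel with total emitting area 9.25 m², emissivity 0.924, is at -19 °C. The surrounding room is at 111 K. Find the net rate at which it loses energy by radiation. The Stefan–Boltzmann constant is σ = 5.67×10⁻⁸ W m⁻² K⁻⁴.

Q ≈ 1940 W

Convert: -19 °C = 254 K.
Q = εσA(T⁴ − T_s⁴). T⁴ − T_s⁴ = (254)⁴ − (111)⁴ = 4.16×10^9 − 1.52×10^8 = 4.01×10^9 K⁴.
Q = 0.924 × 5.67×10⁻⁸ × 9.25 × 4.01×10^9 = 1940 W.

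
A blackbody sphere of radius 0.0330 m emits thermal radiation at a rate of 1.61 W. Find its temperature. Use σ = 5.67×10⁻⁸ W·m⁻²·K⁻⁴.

A = 4πr² = 4π × (0.0330)² = 0.0137 m².
From P = σAT⁴, T = (P / σA)^(1/4) = (1.61 / (5.67×10⁻⁸ × 0.0137))^(1/4).
T = (2.07×10^9)^(1/4) = 213 K.

T ≈ 213 K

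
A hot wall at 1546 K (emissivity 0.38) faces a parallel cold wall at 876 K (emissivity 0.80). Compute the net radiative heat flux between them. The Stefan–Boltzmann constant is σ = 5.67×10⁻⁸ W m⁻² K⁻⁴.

q ≈ 1.01×10^5 W/m²

For two large parallel gray plates, q = σ(T₁⁴ − T₂⁴) / (1/ε₁ + 1/ε₂ − 1).
1/ε₁ + 1/ε₂ − 1 = 1/0.38 + 1/0.80 − 1 = 2.882.
T₁⁴ − T₂⁴ = 5.71×10^12 − 5.89×10^11 = 5.12×10^12 K⁴.
q = 5.67×10⁻⁸ × 5.12×10^12 / 2.882 = 1.01×10^5 W/m².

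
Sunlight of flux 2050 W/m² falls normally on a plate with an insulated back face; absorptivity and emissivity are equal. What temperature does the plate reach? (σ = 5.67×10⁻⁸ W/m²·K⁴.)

Absorbed flux αS = emitted flux εσT⁴ (one radiating face); with α = ε, T = (S/σ)^(1/4).
T = (2050 / 5.67×10⁻⁸)^(1/4) = (3.62×10^10)^(1/4).
T = 436 K.

T ≈ 436 K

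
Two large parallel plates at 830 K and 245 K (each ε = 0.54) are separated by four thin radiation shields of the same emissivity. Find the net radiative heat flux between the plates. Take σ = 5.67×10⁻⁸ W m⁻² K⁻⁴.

Each of the 5 gaps contributes resistance (2/ε − 1) = 2/0.54 − 1 = 2.704; total = 13.52.
q = σ(T₁⁴ − T₂⁴) / 13.52 = 5.67×10⁻⁸ × 4.71×10^11 / 13.52 = 1980 W/m².

q ≈ 1980 W/m²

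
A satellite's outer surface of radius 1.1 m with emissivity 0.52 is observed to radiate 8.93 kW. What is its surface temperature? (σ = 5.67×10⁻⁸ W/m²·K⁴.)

A = 4πr² = 4π × (1.1)² = 15.2 m².
From P = εσAT⁴, T = (P / εσA)^(1/4) = (8930 / (0.52 × 5.67×10⁻⁸ × 15.2))^(1/4).
T = (1.99×10^10)^(1/4) = 376 K.

T ≈ 376 K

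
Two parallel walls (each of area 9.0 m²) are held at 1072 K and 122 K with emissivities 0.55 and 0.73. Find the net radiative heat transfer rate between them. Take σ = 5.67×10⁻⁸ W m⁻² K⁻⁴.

For two large parallel gray plates, q = σ(T₁⁴ − T₂⁴) / (1/ε₁ + 1/ε₂ − 1).
1/ε₁ + 1/ε₂ − 1 = 1/0.55 + 1/0.73 − 1 = 2.188.
T₁⁴ − T₂⁴ = 1.32×10^12 − 2.22×10^8 = 1.32×10^12 K⁴.
q = 5.67×10⁻⁸ × 1.32×10^12 / 2.188 = 34200 W/m².
Q = q·A = 34200 × 9.0 = 3.08×10^5 W.

Q ≈ 3.08×10^5 W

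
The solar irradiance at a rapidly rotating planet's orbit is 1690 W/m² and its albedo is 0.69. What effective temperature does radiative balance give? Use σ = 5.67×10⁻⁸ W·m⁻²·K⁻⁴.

Power absorbed = (1−a)S·πR²; power emitted = 4πR²σT⁴. Equating and cancelling πR²:
T = ((1−a)S / 4σ)^(1/4) = (524 / (4 × 5.67×10⁻⁸))^(1/4) = (2.31×10^9)^(1/4).
T = 219 K.

T ≈ 219 K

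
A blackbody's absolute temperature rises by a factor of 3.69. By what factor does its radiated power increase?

factor ≈ 185

P ∝ T⁴, so the power scales as (3.69)⁴ = 185.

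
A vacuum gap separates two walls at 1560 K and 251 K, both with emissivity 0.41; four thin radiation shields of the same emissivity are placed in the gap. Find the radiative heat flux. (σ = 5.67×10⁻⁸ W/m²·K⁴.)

q ≈ 17300 W/m²

Each of the 5 gaps contributes resistance (2/ε − 1) = 2/0.41 − 1 = 3.878; total = 19.39.
q = σ(T₁⁴ − T₂⁴) / 19.39 = 5.67×10⁻⁸ × 5.92×10^12 / 19.39 = 17300 W/m².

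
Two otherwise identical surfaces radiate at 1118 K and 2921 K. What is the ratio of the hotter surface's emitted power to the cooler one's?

ratio ≈ 46.6

P ∝ T⁴, so the ratio is (2921/1118)⁴ = (2.613)⁴ = 46.6.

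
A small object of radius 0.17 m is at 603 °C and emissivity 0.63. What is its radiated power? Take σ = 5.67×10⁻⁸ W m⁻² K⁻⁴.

A = 4πr² = 4π × (0.17)² = 0.363 m².
603 °C = 876 K.
P = εσAT⁴ = 0.63 × 5.67×10⁻⁸ × 0.363 × (876)⁴ = 0.63 × 5.67×10⁻⁸ × 0.363 × 5.89×10^11.
P = 7640 W.

P ≈ 7640 W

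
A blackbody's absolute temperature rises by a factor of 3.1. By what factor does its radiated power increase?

P ∝ T⁴, so the power scales as (3.1)⁴ = 92.4.

factor ≈ 92.4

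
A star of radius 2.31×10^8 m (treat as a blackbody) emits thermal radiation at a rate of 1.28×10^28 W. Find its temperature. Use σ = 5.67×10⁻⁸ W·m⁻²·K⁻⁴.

A = 4πr² = 4π × (2.31×10^8)² = 6.71×10^17 m².
From P = σAT⁴, T = (P / σA)^(1/4) = (1.28×10^28 / (5.67×10⁻⁸ × 6.71×10^17))^(1/4).
T = (3.37×10^17)^(1/4) = 24100 K.

T ≈ 24100 K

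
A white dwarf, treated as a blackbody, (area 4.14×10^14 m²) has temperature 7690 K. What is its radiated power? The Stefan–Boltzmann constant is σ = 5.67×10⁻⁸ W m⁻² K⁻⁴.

P ≈ 8.21×10^22 W

P = σAT⁴ = 5.67×10⁻⁸ × 4.14×10^14 × (7690)⁴ = 5.67×10⁻⁸ × 4.14×10^14 × 3.50×10^15.
P = 8.21×10^22 W.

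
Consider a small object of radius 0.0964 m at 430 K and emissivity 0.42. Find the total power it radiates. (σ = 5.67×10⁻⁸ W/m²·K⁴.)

P ≈ 95.1 W

A = 4πr² = 4π × (0.0964)² = 0.117 m².
Stefan–Boltzmann: P = εσAT⁴ = 0.42 × 5.67×10⁻⁸ × 0.117 × (430)⁴ = 0.42 × 5.67×10⁻⁸ × 0.117 × 3.42×10^10.
P = 95.1 W.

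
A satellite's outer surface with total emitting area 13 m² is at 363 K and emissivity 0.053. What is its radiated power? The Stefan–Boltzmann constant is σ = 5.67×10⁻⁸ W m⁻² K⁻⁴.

P ≈ 678 W

P = εσAT⁴ = 0.053 × 5.67×10⁻⁸ × 13.0 × (363)⁴ = 0.053 × 5.67×10⁻⁸ × 13.0 × 1.74×10^10.
P = 678 W.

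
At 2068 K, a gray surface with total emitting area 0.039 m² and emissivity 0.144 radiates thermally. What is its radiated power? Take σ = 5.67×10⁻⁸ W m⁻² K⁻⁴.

Stefan–Boltzmann: P = εσAT⁴ = 0.144 × 5.67×10⁻⁸ × 0.0390 × (2068)⁴ = 0.144 × 5.67×10⁻⁸ × 0.0390 × 1.83×10^13.
P = 5820 W.

P ≈ 5820 W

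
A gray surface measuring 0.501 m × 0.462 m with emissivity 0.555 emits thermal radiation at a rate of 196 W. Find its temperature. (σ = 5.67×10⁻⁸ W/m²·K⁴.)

A = 0.501 × 0.462 = 0.231 m².
From P = εσAT⁴, T = (P / εσA)^(1/4) = (196 / (0.555 × 5.67×10⁻⁸ × 0.231))^(1/4).
T = (2.69×10^10)^(1/4) = 405 K.

T ≈ 405 K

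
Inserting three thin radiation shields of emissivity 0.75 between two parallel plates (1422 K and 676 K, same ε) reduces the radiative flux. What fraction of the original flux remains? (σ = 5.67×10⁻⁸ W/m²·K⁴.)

ratio ≈ 0.250

With N identical shields there are N+1 = 4 gaps in series, each with the same radiative resistance, so the flux falls to 1/(N+1) of its unshielded value.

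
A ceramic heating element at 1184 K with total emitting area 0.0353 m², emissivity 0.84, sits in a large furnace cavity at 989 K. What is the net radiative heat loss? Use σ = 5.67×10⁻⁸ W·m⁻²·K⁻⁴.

Q = εσA(T⁴ − T_s⁴). T⁴ − T_s⁴ = (1184)⁴ − (989)⁴ = 1.97×10^12 − 9.57×10^11 = 1.01×10^12 K⁴.
Q = 0.84 × 5.67×10⁻⁸ × 0.0353 × 1.01×10^12 = 1700 W.

Q ≈ 1700 W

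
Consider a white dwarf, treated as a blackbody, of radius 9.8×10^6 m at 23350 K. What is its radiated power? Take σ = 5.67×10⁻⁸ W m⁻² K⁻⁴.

A = 4πr² = 4π × (9.8×10^6)² = 1.21×10^15 m².
P = σAT⁴ = 5.67×10⁻⁸ × 1.21×10^15 × (23350)⁴ = 5.67×10⁻⁸ × 1.21×10^15 × 2.97×10^17.
P = 2.03×10^25 W.

P ≈ 2.03×10^25 W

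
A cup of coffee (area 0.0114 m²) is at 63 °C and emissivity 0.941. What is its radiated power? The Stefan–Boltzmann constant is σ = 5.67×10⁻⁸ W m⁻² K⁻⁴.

P ≈ 7.75 W

63 °C = 336 K.
Stefan–Boltzmann: P = εσAT⁴ = 0.941 × 5.67×10⁻⁸ × 0.0114 × (336)⁴ = 0.941 × 5.67×10⁻⁸ × 0.0114 × 1.27×10^10.
P = 7.75 W.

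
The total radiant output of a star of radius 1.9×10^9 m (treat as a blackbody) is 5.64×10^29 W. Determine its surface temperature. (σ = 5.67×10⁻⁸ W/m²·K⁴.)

T ≈ 21600 K

A = 4πr² = 4π × (1.9×10^9)² = 4.54×10^19 m².
From P = σAT⁴, T = (P / σA)^(1/4) = (5.64×10^29 / (5.67×10⁻⁸ × 4.54×10^19))^(1/4).
T = (2.19×10^17)^(1/4) = 21600 K.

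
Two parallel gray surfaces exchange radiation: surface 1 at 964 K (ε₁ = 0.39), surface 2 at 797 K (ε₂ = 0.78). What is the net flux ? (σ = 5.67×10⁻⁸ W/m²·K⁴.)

q ≈ 9170 W/m²

For two large parallel gray plates, q = σ(T₁⁴ − T₂⁴) / (1/ε₁ + 1/ε₂ − 1).
1/ε₁ + 1/ε₂ − 1 = 1/0.39 + 1/0.78 − 1 = 2.846.
T₁⁴ − T₂⁴ = 8.64×10^11 − 4.03×10^11 = 4.60×10^11 K⁴.
q = 5.67×10⁻⁸ × 4.60×10^11 / 2.846 = 9170 W/m².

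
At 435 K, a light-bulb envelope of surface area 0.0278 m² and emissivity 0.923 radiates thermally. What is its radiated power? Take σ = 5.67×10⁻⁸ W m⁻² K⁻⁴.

P ≈ 52.1 W

Stefan–Boltzmann: P = εσAT⁴ = 0.923 × 5.67×10⁻⁸ × 0.0278 × (435)⁴ = 0.923 × 5.67×10⁻⁸ × 0.0278 × 3.58×10^10.
P = 52.1 W.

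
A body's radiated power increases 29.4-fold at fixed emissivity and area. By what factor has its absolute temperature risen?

factor ≈ 2.33

P ∝ T⁴ ⇒ T ∝ P^(1/4), so T scales by (29.4)^(1/4) = 2.33.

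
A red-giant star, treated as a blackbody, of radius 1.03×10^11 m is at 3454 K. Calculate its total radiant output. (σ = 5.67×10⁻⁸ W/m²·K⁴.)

A = 4πr² = 4π × (1.03×10^11)² = 1.33×10^23 m².
P = σAT⁴ = 5.67×10⁻⁸ × 1.33×10^23 × (3454)⁴ = 5.67×10⁻⁸ × 1.33×10^23 × 1.42×10^14.
P = 1.08×10^30 W.

P ≈ 1.08×10^30 W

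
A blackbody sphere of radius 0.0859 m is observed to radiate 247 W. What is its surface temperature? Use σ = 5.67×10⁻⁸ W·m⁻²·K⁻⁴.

A = 4πr² = 4π × (0.0859)² = 0.0927 m².
From P = σAT⁴, T = (P / σA)^(1/4) = (247 / (5.67×10⁻⁸ × 0.0927))^(1/4).
T = (4.70×10^10)^(1/4) = 466 K.

T ≈ 466 K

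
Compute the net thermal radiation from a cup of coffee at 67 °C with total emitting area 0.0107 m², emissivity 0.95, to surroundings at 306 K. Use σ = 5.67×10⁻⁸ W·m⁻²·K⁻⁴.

Convert: 67 °C = 340 K.
Q = εσA(T⁴ − T_s⁴). T⁴ − T_s⁴ = (340)⁴ − (306)⁴ = 1.34×10^10 − 8.77×10^9 = 4.60×10^9 K⁴.
Q = 0.95 × 5.67×10⁻⁸ × 0.0107 × 4.60×10^9 = 2.65 W.

Q ≈ 2.65 W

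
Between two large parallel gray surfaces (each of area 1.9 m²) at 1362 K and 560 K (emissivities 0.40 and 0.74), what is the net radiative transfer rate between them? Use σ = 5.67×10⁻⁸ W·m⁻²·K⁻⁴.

For two large parallel gray plates, q = σ(T₁⁴ − T₂⁴) / (1/ε₁ + 1/ε₂ − 1).
1/ε₁ + 1/ε₂ − 1 = 1/0.40 + 1/0.74 − 1 = 2.851.
T₁⁴ − T₂⁴ = 3.44×10^12 − 9.83×10^10 = 3.34×10^12 K⁴.
q = 5.67×10⁻⁸ × 3.34×10^12 / 2.851 = 66500 W/m².
Q = q·A = 66500 × 1.9 = 1.26×10^5 W.

Q ≈ 1.26×10^5 W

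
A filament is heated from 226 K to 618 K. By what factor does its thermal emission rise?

P ∝ T⁴, so the ratio is (618/226)⁴ = (2.735)⁴ = 55.9.

ratio ≈ 55.9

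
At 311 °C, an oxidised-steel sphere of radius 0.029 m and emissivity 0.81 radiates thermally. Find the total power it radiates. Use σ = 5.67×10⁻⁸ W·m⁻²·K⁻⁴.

P ≈ 56.5 W

A = 4πr² = 4π × (0.029)² = 0.0106 m².
311 °C = 584 K.
Stefan–Boltzmann: P = εσAT⁴ = 0.81 × 5.67×10⁻⁸ × 0.0106 × (584)⁴ = 0.81 × 5.67×10⁻⁸ × 0.0106 × 1.16×10^11.
P = 56.5 W.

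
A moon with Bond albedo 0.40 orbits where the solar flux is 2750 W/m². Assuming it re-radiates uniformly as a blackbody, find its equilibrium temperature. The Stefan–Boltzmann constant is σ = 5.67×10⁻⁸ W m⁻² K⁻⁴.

T ≈ 292 K

Power absorbed = (1−a)S·πR²; power emitted = 4πR²σT⁴. Equating and cancelling πR²:
T = ((1−a)S / 4σ)^(1/4) = (1650 / (4 × 5.67×10⁻⁸))^(1/4) = (7.28×10^9)^(1/4).
T = 292 K.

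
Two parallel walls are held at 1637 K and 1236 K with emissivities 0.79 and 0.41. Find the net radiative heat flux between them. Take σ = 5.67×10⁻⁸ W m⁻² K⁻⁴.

q ≈ 1.02×10^5 W/m²

For two large parallel gray plates, q = σ(T₁⁴ − T₂⁴) / (1/ε₁ + 1/ε₂ − 1).
1/ε₁ + 1/ε₂ − 1 = 1/0.79 + 1/0.41 − 1 = 2.705.
T₁⁴ − T₂⁴ = 7.18×10^12 − 2.33×10^12 = 4.85×10^12 K⁴.
q = 5.67×10⁻⁸ × 4.85×10^12 / 2.705 = 1.02×10^5 W/m².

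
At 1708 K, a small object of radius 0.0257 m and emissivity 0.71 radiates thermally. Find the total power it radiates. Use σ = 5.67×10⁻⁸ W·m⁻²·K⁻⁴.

P ≈ 2840 W

A = 4πr² = 4π × (0.0257)² = 8.30×10^-3 m².
P = εσAT⁴ = 0.71 × 5.67×10⁻⁸ × 8.30×10^-3 × (1708)⁴ = 0.71 × 5.67×10⁻⁸ × 8.30×10^-3 × 8.51×10^12.
P = 2840 W.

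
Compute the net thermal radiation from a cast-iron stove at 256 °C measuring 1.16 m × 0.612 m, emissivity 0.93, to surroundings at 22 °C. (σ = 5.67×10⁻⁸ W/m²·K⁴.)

A = 1.16 × 0.612 = 0.710 m².
Convert: 256 °C = 529 K; 22 °C = 295 K.
Q = εσA(T⁴ − T_s⁴). T⁴ − T_s⁴ = (529)⁴ − (295)⁴ = 7.83×10^10 − 7.57×10^9 = 7.07×10^10 K⁴.
Q = 0.93 × 5.67×10⁻⁸ × 0.710 × 7.07×10^10 = 2650 W.

Q ≈ 2650 W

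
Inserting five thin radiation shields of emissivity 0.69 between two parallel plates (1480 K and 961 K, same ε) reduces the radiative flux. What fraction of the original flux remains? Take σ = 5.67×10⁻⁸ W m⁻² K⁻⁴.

With N identical shields there are N+1 = 6 gaps in series, each with the same radiative resistance, so the flux falls to 1/(N+1) of its unshielded value.

ratio ≈ 0.167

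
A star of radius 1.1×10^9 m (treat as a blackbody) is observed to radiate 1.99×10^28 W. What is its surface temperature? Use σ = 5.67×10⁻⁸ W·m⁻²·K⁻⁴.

A = 4πr² = 4π × (1.1×10^9)² = 1.52×10^19 m².
From P = σAT⁴, T = (P / σA)^(1/4) = (1.99×10^28 / (5.67×10⁻⁸ × 1.52×10^19))^(1/4).
T = (2.31×10^16)^(1/4) = 12300 K.

T ≈ 12300 K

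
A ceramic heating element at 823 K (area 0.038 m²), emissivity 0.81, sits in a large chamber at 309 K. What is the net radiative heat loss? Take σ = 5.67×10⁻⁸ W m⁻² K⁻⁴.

Q ≈ 785 W

Q = εσA(T⁴ − T_s⁴). T⁴ − T_s⁴ = (823)⁴ − (309)⁴ = 4.59×10^11 − 9.12×10^9 = 4.50×10^11 K⁴.
Q = 0.81 × 5.67×10⁻⁸ × 0.0380 × 4.50×10^11 = 785 W.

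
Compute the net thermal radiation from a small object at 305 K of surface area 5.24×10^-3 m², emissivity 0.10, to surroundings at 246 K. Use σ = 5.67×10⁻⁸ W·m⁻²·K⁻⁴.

Q ≈ 0.148 W

Q = εσA(T⁴ − T_s⁴). T⁴ − T_s⁴ = (305)⁴ − (246)⁴ = 8.65×10^9 − 3.66×10^9 = 4.99×10^9 K⁴.
Q = 0.10 × 5.67×10⁻⁸ × 5.24×10^-3 × 4.99×10^9 = 0.148 W.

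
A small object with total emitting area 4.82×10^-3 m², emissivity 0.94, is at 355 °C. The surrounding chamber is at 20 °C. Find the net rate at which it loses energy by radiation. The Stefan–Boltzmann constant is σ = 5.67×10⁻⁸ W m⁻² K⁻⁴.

Q ≈ 38.1 W

Convert: 355 °C = 628 K; 20 °C = 293 K.
Q = εσA(T⁴ − T_s⁴). T⁴ − T_s⁴ = (628)⁴ − (293)⁴ = 1.56×10^11 − 7.37×10^9 = 1.48×10^11 K⁴.
Q = 0.94 × 5.67×10⁻⁸ × 4.82×10^-3 × 1.48×10^11 = 38.1 W.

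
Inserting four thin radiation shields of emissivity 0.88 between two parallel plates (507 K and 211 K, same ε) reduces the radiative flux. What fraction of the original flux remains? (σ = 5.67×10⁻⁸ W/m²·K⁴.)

ratio ≈ 0.200

With N identical shields there are N+1 = 5 gaps in series, each with the same radiative resistance, so the flux falls to 1/(N+1) of its unshielded value.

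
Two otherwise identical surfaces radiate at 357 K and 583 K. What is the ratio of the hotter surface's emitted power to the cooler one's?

P ∝ T⁴, so the ratio is (583/357)⁴ = (1.633)⁴ = 7.11.

ratio ≈ 7.11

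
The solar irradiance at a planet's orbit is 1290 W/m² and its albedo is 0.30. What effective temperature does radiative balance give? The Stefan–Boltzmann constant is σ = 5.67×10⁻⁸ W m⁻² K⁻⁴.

Power absorbed = (1−a)S·πR²; power emitted = 4πR²σT⁴. Equating and cancelling πR²:
T = ((1−a)S / 4σ)^(1/4) = (903 / (4 × 5.67×10⁻⁸))^(1/4) = (3.98×10^9)^(1/4).
T = 251 K.

T ≈ 251 K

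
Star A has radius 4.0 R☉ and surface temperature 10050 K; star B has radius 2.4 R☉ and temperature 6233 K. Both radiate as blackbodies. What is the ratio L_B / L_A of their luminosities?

L_B/L_A ≈ 0.0533

L = 4πR²σT⁴ ∝ R²T⁴, so L_B/L_A = (2.4/4.0)² × (6233/10050)⁴ = 0.360 × 0.148 = 0.0533.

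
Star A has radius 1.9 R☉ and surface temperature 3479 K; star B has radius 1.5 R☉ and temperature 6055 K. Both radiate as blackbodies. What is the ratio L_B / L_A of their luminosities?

L_B/L_A ≈ 5.72

L = 4πR²σT⁴ ∝ R²T⁴, so L_B/L_A = (1.5/1.9)² × (6055/3479)⁴ = 0.623 × 9.18 = 5.72.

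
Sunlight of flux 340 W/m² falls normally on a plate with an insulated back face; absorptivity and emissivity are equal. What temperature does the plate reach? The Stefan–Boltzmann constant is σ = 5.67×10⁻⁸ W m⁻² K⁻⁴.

T ≈ 278 K

Absorbed flux αS = emitted flux εσT⁴ (one radiating face); with α = ε, T = (S/σ)^(1/4).
T = (340 / 5.67×10⁻⁸)^(1/4) = (6.00×10^9)^(1/4).
T = 278 K.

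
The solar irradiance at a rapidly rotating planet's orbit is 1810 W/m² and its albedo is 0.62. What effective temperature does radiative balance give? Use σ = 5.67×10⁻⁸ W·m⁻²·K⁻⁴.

Power absorbed = (1−a)S·πR²; power emitted = 4πR²σT⁴. Equating and cancelling πR²:
T = ((1−a)S / 4σ)^(1/4) = (688 / (4 × 5.67×10⁻⁸))^(1/4) = (3.03×10^9)^(1/4).
T = 235 K.

T ≈ 235 K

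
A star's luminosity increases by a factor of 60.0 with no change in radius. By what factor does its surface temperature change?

P ∝ T⁴ ⇒ T ∝ P^(1/4), so T scales by (60.0)^(1/4) = 2.78.

factor ≈ 2.78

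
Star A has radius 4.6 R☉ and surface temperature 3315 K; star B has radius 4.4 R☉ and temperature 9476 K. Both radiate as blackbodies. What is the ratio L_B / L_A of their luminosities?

L = 4πR²σT⁴ ∝ R²T⁴, so L_B/L_A = (4.4/4.6)² × (9476/3315)⁴ = 0.915 × 66.8 = 61.1.

L_B/L_A ≈ 61.1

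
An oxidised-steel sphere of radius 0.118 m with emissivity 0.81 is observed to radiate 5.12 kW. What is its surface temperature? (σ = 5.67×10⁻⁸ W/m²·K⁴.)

T ≈ 893 K

A = 4πr² = 4π × (0.118)² = 0.175 m².
From P = εσAT⁴, T = (P / εσA)^(1/4) = (5120 / (0.81 × 5.67×10⁻⁸ × 0.175))^(1/4).
T = (6.37×10^11)^(1/4) = 893 K.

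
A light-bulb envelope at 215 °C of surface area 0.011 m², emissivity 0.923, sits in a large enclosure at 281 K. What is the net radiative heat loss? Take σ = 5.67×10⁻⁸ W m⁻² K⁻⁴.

Q ≈ 29.1 W

Convert: 215 °C = 488 K.
Q = εσA(T⁴ − T_s⁴). T⁴ − T_s⁴ = (488)⁴ − (281)⁴ = 5.67×10^10 − 6.23×10^9 = 5.05×10^10 K⁴.
Q = 0.923 × 5.67×10⁻⁸ × 0.0110 × 5.05×10^10 = 29.1 W.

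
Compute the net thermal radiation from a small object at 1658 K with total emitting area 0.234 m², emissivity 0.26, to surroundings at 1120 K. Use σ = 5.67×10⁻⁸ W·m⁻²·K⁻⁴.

Q ≈ 20600 W

Q = εσA(T⁴ − T_s⁴). T⁴ − T_s⁴ = (1658)⁴ − (1120)⁴ = 7.56×10^12 − 1.57×10^12 = 5.98×10^12 K⁴.
Q = 0.26 × 5.67×10⁻⁸ × 0.234 × 5.98×10^12 = 20600 W.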